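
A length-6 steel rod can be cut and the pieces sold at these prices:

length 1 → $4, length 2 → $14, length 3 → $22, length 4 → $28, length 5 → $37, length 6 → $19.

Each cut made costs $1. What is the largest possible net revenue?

43

Let r[k] be the best obtainable value from length k. For each k, try every first piece i and keep the best of price[i] + r[k−i] minus the 1 cut fee when i<k.
r[1] = 4
r[2] = max(4+4-1, 14+0) = 14
r[3] = max(4+14-1, 14+4-1, 22+0) = 22
r[4] = max(4+22-1, 14+14-1, 22+4-1, 28+0) = 28
r[5] = max(4+28-1, 14+22-1, 22+14-1, 28+4-1, 37+0) = 37
r[6] = max(4+37-1, 14+28-1, 22+22-1, 28+14-1, 37+4-1, 19+0) = 43
One optimal plan: pieces 3 + 3 (1 cut) → $44 − $1 = $43.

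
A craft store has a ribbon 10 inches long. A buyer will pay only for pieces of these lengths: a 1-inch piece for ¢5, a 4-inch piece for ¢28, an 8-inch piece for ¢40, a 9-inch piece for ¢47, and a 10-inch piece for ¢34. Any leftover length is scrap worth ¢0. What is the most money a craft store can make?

66

Build r[k] bottom-up: r[k] = max over allowed piece i of (p[i] + r[k−i]).
r[1] = 5
r[2] = 10  (first piece 1, then r[1]=5)
r[3] = 15  (first piece 1, then r[2]=10)
r[4] = 28
r[5] = 33  (first piece 1, then r[4]=28)
r[6] = 38  (first piece 1, then r[5]=33)
r[7] = 43  (first piece 1, then r[6]=38)
r[8] = 56  (first piece 4, then r[4]=28)
r[9] = 61  (first piece 1, then r[8]=56)
r[10] = 66  (first piece 1, then r[9]=61)
One optimal cutting: 4 + 4 + 1 + 1 → ¢66.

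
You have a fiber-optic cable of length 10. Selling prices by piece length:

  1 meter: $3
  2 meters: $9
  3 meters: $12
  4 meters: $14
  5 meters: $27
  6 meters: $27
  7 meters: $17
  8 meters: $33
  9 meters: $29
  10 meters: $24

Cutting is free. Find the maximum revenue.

Build best[k] bottom-up: best[k] = max over allowed piece i of (p[i] + best[k−i]).
best[1] = 3
best[2] = 9
best[3] = 12  (first piece 1, then best[2]=9)
best[4] = 18  (first piece 2, then best[2]=9)
best[5] = 27
best[6] = 30  (first piece 1, then best[5]=27)
best[7] = 36  (first piece 2, then best[5]=27)
best[8] = 39  (first piece 1, then best[7]=36)
best[9] = 45  (first piece 2, then best[7]=36)
best[10] = 54  (first piece 5, then best[5]=27)
One optimal cutting: 5 + 5 → $27 + $27 = $54.

54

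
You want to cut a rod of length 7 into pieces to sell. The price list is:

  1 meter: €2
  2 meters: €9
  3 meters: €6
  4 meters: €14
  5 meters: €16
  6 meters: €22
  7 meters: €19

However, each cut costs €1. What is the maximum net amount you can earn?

26

Build r[k] bottom-up: r[k] = max over allowed piece i of (p[i] + r[k−i]) − 1 per cut.
r[1] = 2
r[2] = 9
r[3] = 10  (first piece 1, then r[2]=9)
r[4] = 17  (first piece 2, then r[2]=9)
r[5] = 18  (first piece 1, then r[4]=17)
r[6] = 25  (first piece 2, then r[4]=17)
r[7] = 26  (first piece 1, then r[6]=25)
One optimal plan: pieces 2 + 2 + 2 + 1 (3 cuts) → €29 − €3 = €26.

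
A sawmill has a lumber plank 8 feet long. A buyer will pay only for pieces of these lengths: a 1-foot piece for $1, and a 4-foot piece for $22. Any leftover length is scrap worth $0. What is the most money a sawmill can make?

44

Let f[k] be the best obtainable value from length k. For each k, try every first piece i and keep the best of price[i] + f[k−i].
f[1] = 1
f[2] = 2  (first piece 1, then f[1]=1)
f[3] = 3  (first piece 1, then f[2]=2)
f[4] = max(1+3, 22+0) = 22
f[5] = max(1+22, 22+1) = 23
f[6] = max(1+23, 22+2) = 24
f[7] = max(1+24, 22+3) = 25
f[8] = max(1+25, 22+22) = 44
One optimal cutting: 4 + 4 → $44.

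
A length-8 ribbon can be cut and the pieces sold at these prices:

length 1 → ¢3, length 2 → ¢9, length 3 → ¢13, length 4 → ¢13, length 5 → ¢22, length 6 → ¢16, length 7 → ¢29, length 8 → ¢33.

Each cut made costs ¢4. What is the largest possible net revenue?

33

Build r[k] bottom-up: r[k] = max over allowed piece i of (p[i] + r[k−i]) − 4 per cut.
r[1] = 3
r[2] = 9
r[3] = 13
r[4] = 14  (first piece 2, then r[2]=9)
r[5] = 22
r[6] = 22  (first piece 3, then r[3]=13)
r[7] = 29
r[8] = 33
Best is to make no cuts and sell whole for ¢33.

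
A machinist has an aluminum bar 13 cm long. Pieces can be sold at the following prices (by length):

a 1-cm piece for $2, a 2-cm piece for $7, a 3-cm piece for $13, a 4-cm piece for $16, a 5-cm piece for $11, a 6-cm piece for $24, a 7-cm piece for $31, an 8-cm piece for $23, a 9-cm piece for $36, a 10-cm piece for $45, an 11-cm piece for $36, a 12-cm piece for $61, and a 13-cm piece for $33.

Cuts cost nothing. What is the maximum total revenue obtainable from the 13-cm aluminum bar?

Build v[k] bottom-up: v[k] = max over allowed piece i of (p[i] + v[k−i]).
v[1] = 2
v[2] = max(2+2, 7+0) = 7
v[3] = max(2+7, 7+2, 13+0) = 13
v[4] = max(2+13, 7+7, 13+2, 16+0) = 16
v[5] = max(2+16, 7+13, 13+7, 16+2, 11+0) = 20
v[6] = max(2+20, 7+16, 13+13, 16+7, 11+2, 24+0) = 26
v[7] = max(2+26, 7+20, 13+16, …, 24+2, 31+0) = 31
v[8] = max(2+31, 7+26, 13+20, …, 31+2, 23+0) = 33
v[9] = max(2+33, 7+31, 13+26, …, 23+2, 36+0) = 39
v[10] = max(2+39, 7+33, 13+31, …, 36+2, 45+0) = 45
v[11] = max(2+45, 7+39, 13+33, …, 45+2, 36+0) = 47
v[12] = max(2+47, 7+45, 13+39, …, 36+2, 61+0) = 61
v[13] = max(2+61, 7+47, 13+45, …, 61+2, 33+0) = 63
One optimal cutting: 12 + 1 → $61 + $2 = $63.

63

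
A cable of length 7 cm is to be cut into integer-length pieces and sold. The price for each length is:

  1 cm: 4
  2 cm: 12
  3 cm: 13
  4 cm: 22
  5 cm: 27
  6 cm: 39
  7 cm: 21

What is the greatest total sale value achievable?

Build r[k] bottom-up: r[k] = max over allowed piece i of (p[i] + r[k−i]).
r[1] = 4
r[2] = max(4+4, 12+0) = 12
r[3] = max(4+12, 12+4, 13+0) = 16
r[4] = max(4+16, 12+12, 13+4, 22+0) = 24
r[5] = max(4+24, 12+16, 13+12, 22+4, 27+0) = 28
r[6] = max(4+28, 12+24, 13+16, 22+12, 27+4, 39+0) = 39
r[7] = max(4+39, 12+28, 13+24, …, 39+4, 21+0) = 43
One optimal cutting: 6 + 1 → 39 + 4 = 43.

43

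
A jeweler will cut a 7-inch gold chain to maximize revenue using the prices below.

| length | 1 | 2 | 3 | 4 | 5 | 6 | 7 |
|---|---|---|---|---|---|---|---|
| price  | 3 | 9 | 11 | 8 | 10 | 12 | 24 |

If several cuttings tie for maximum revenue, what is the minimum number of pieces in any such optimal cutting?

4

Let r[k] be the best obtainable value from length k. For each k, try every first piece i and keep the best of price[i] + r[k−i].
r[1] = 3
r[2] = 9
r[3] = 12  (first piece 1, then r[2]=9)
r[4] = 18  (first piece 2, then r[2]=9)
r[5] = 21  (first piece 1, then r[4]=18)
r[6] = 27  (first piece 2, then r[4]=18)
r[7] = 30  (first piece 1, then r[6]=27)
Maximum revenue is $30.
Now minimize piece count subject to staying optimal: for each k, pieces[k] = 1 + min over i with p[i]+r[k−i]=r[k] of pieces[k−i].
pieces[4] = 2
pieces[5] = 3
pieces[6] = 3
pieces[7] = 4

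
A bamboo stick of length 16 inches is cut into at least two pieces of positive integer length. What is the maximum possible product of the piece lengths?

Fill f[k] for k=2..16: at each k try every first piece i and multiply by the better of (k−i) uncut or f[k−i].
Small cases: f[2]=1, f[3]=2, f[4]=4, f[5]=6, f[6]=9, f[7]=12, f[8]=18, f[9]=27.
f[10] = max(1*27, 2*18, 3*12, …, 8*2, 9*1) = 36
f[11] = max(1*36, 2*27, 3*18, …, 9*2, 10*1) = 54
f[12] = max(1*54, 2*36, 3*27, …, 10*2, 11*1) = 81
f[13] = max(1*81, 2*54, 3*36, …, 11*2, 12*1) = 108
f[14] = max(1*108, 2*81, 3*54, …, 12*2, 13*1) = 162
f[15] = max(1*162, 2*108, 3*81, …, 13*2, 14*1) = 243
f[16] = max(1*243, 2*162, 3*108, …, 14*2, 15*1) = 324
One optimal split: 3 + 3 + 3 + 3 + 2 + 2; product 3*3*3*3*2*2 = 324.

324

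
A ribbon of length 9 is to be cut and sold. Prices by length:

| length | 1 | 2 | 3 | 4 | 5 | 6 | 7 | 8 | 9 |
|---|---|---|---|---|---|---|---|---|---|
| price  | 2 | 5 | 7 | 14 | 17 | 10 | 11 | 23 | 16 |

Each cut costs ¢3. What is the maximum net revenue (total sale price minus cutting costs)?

28

Let net[k] be the best obtainable value from length k. For each k, try every first piece i and keep the best of price[i] + net[k−i] minus the 3 cut fee when i<k.
net[1] = 2
net[2] = 5
net[3] = 7
net[4] = 14
net[5] = 17
net[6] = 16  (first piece 1, then net[5]=17)
net[7] = 19  (first piece 2, then net[5]=17)
net[8] = 25  (first piece 4, then net[4]=14)
net[9] = 28  (first piece 4, then net[5]=17)
One optimal plan: pieces 5 + 4 (1 cut) → ¢31 − ¢3 = ¢28.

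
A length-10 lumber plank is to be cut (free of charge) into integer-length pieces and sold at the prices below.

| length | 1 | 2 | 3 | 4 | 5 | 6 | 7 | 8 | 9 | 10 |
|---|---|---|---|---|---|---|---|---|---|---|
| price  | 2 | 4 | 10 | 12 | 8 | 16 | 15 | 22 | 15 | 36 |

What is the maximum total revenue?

Consider every possible first cut. R[k] is the best of p[i]+R[k−i] over all sellable i≤k.
R[1] = 2
R[2] = max(2+2, 4+0) = 4
R[3] = max(2+4, 4+2, 10+0) = 10
R[4] = max(2+10, 4+4, 10+2, 12+0) = 12
R[5] = max(2+12, 4+10, 10+4, 12+2, 8+0) = 14
R[6] = max(2+14, 4+12, 10+10, 12+4, 8+2, 16+0) = 20
R[7] = max(2+20, 4+14, 10+12, …, 16+2, 15+0) = 22
R[8] = max(2+22, 4+20, 10+14, …, 15+2, 22+0) = 24
R[9] = max(2+24, 4+22, 10+20, …, 22+2, 15+0) = 30
R[10] = max(2+30, 4+24, 10+22, …, 15+2, 36+0) = 36
Best is to sell the whole 10-foot piece uncut for $36.

36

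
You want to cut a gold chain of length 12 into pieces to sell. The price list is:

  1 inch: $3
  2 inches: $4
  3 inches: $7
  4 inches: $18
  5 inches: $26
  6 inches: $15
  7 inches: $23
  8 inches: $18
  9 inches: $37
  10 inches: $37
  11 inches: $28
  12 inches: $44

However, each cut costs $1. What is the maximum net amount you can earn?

Let net[k] be the best obtainable value from length k. For each k, try every first piece i and keep the best of price[i] + net[k−i] minus the 1 cut fee when i<k.
net[1] = 3
net[2] = max(3+3-1, 4+0) = 5
net[3] = max(3+5-1, 4+3-1, 7+0) = 7
net[4] = max(3+7-1, 4+5-1, 7+3-1, 18+0) = 18
net[5] = max(3+18-1, 4+7-1, 7+5-1, 18+3-1, 26+0) = 26
net[6] = max(3+26-1, 4+18-1, 7+7-1, 18+5-1, 26+3-1, 15+0) = 28
net[7] = max(3+28-1, 4+26-1, 7+18-1, …, 15+3-1, 23+0) = 30
net[8] = max(3+30-1, 4+28-1, 7+26-1, …, 23+3-1, 18+0) = 35
net[9] = max(3+35-1, 4+30-1, 7+28-1, …, 18+3-1, 37+0) = 43
net[10] = max(3+43-1, 4+35-1, 7+30-1, …, 37+3-1, 37+0) = 51
net[11] = max(3+51-1, 4+43-1, 7+35-1, …, 37+3-1, 28+0) = 53
net[12] = max(3+53-1, 4+51-1, 7+43-1, …, 28+3-1, 44+0) = 55
One optimal plan: pieces 5 + 5 + 1 + 1 (3 cuts) → $58 − $3 = $55.

55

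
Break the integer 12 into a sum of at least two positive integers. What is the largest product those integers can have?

81

Let g[k] be the best product for length k (with at least one cut). For each first piece i, the rest contributes max(k−i, g[k−i]).
g[2] = 1·max(1,0) = 1·1 = 1
g[3] = max(1·2, 2·1) = 2
g[4] = max(1·3, 2·2, 3·1) = 4
g[5] = max(1·4, 2·3, 3·2, 4·1) = 6
g[6] = max(1·6, 2·4, 3·3, 4·2, 5·1) = 9
g[7] = max(1·9, 2·6, 3·4, 4·3, 5·2, 6·1) = 12
g[8] = max(1·12, 2·9, 3·6, …, 6·2, 7·1) = 18
g[9] = max(1·18, 2·12, 3·9, …, 7·2, 8·1) = 27
g[10] = max(1·27, 2·18, 3·12, …, 8·2, 9·1) = 36
g[11] = max(1·36, 2·27, 3·18, …, 9·2, 10·1) = 54
g[12] = max(1·54, 2·36, 3·27, …, 10·2, 11·1) = 81
One optimal split: 3 + 3 + 3 + 3; product 3·3·3·3 = 81.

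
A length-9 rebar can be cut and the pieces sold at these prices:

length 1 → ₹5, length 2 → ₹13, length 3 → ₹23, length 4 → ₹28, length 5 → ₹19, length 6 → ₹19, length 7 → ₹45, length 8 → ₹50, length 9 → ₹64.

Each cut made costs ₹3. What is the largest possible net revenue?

Let v[k] be the best obtainable value from length k. For each k, try every first piece i and keep the best of price[i] + v[k−i] minus the 3 cut fee when i<k.
v[1] = 5
v[2] = 13
v[3] = 23
v[4] = 28
v[5] = 33  (first piece 2, then v[3]=23)
v[6] = 43  (first piece 3, then v[3]=23)
v[7] = 48  (first piece 3, then v[4]=28)
v[8] = 53  (first piece 2, then v[6]=43)
v[9] = 64
Best is to make no cuts and sell whole for ₹64.

64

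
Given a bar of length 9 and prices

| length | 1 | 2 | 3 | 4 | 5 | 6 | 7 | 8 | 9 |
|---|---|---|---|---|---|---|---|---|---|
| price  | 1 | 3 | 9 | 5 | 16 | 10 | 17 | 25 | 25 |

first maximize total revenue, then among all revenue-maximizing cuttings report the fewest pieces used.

3

Build r[k] bottom-up: r[k] = max over allowed piece i of (p[i] + r[k−i]).
r[1] = 1
r[2] = 3
r[3] = 9
r[4] = 10  (first piece 1, then r[3]=9)
r[5] = 16
r[6] = 18  (first piece 3, then r[3]=9)
r[7] = 19  (first piece 1, then r[6]=18)
r[8] = 25  (first piece 3, then r[5]=16)
r[9] = 27  (first piece 3, then r[6]=18)
Maximum revenue is €27.
Now minimize piece count subject to staying optimal: for each k, pieces[k] = 1 + min over i with p[i]+r[k−i]=r[k] of pieces[k−i].
pieces[6] = 2
pieces[7] = 2
pieces[8] = 1
pieces[9] = 3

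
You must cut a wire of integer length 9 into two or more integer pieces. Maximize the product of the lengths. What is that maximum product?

Let P[k] be the best product for length k (with at least one cut). For each first piece i, the rest contributes max(k−i, P[k−i]).
P[2] = 1*max(1,0) = 1*1 = 1
P[3] = 1*max(2,1) = 1*2 = 2
P[4] = 2*max(2,1) = 2*2 = 4
P[5] = 2*max(3,2) = 2*3 = 6
P[6] = 3*max(3,2) = 3*3 = 9
P[7] = 2*max(5,6) = 2*6 = 12
P[8] = 2*max(6,9) = 2*9 = 18
P[9] = 3*max(6,9) = 3*9 = 27
One optimal split: 3 + 3 + 3; product 3*3*3 = 27.

27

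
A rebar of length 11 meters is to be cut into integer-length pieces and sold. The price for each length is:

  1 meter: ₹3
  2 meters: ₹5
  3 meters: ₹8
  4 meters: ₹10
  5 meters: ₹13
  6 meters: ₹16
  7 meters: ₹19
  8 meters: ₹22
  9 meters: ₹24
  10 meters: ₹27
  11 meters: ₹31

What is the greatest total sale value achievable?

Consider every possible first cut. v[k] is the best of p[i]+v[k−i] over all sellable i≤k.
v[1] = 3
v[2] = 6  (first piece 1, then v[1]=3)
v[3] = 9  (first piece 1, then v[2]=6)
v[4] = 12  (first piece 1, then v[3]=9)
v[5] = 15  (first piece 1, then v[4]=12)
v[6] = 18  (first piece 1, then v[5]=15)
v[7] = 21  (first piece 1, then v[6]=18)
v[8] = 24  (first piece 1, then v[7]=21)
v[9] = 27  (first piece 1, then v[8]=24)
v[10] = 30  (first piece 1, then v[9]=27)
v[11] = 33  (first piece 1, then v[10]=30)
One optimal cutting: 1 + 1 + 1 + 1 + 1 + 1 + 1 + 1 + 1 + 1 + 1 → ₹3 + ₹3 + ₹3 + ₹3 + ₹3 + ₹3 + ₹3 + ₹3 + ₹3 + ₹3 + ₹3 = ₹33.

33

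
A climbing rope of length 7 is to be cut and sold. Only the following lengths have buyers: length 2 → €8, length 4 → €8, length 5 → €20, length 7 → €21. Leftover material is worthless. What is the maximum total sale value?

Let best[k] be the best obtainable value from length k. For each k, try every first piece i and keep the best of price[i] + best[k−i].
best[1] = 0
best[2] = 8
best[3] = 8
best[4] = max(8+8, 8+0) = 16
best[5] = max(8+8, 8+0, 20+0) = 20
best[6] = max(8+16, 8+8, 20+0) = 24
best[7] = max(8+20, 8+8, 20+8, 21+0) = 28
One optimal cutting: 5 + 2 → €28.

28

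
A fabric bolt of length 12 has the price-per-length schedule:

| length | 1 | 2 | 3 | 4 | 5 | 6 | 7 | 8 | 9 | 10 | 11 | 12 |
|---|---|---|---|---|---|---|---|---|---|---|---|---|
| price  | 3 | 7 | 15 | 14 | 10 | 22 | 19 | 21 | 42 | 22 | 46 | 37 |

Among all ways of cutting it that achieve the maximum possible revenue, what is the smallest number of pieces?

Let r[k] be the best obtainable value from length k. For each k, try every first piece i and keep the best of price[i] + r[k−i].
r[1] = 3
r[2] = max(3+3, 7+0) = 7
r[3] = max(3+7, 7+3, 15+0) = 15
r[4] = max(3+15, 7+7, 15+3, 14+0) = 18
r[5] = max(3+18, 7+15, 15+7, 14+3, 10+0) = 22
r[6] = max(3+22, 7+18, 15+15, 14+7, 10+3, 22+0) = 30
r[7] = max(3+30, 7+22, 15+18, …, 22+3, 19+0) = 33
r[8] = max(3+33, 7+30, 15+22, …, 19+3, 21+0) = 37
r[9] = max(3+37, 7+33, 15+30, …, 21+3, 42+0) = 45
r[10] = max(3+45, 7+37, 15+33, …, 42+3, 22+0) = 48
r[11] = max(3+48, 7+45, 15+37, …, 22+3, 46+0) = 52
r[12] = max(3+52, 7+48, 15+45, …, 46+3, 37+0) = 60
Maximum revenue is $60.
Now minimize piece count subject to staying optimal: for each k, pieces[k] = 1 + min over i with p[i]+r[k−i]=r[k] of pieces[k−i].
pieces[9] = 3
pieces[10] = 4
pieces[11] = 4
pieces[12] = 4

4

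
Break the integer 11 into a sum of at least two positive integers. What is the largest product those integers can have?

54

Fill P[k] for k=2..11: at each k try every first piece i and multiply by the better of (k−i) uncut or P[k−i].
P[2] = 1*max(1,0) = 1*1 = 1
P[3] = max(1*2, 2*1) = 2
P[4] = max(1*3, 2*2, 3*1) = 4
P[5] = max(1*4, 2*3, 3*2, 4*1) = 6
P[6] = max(1*6, 2*4, 3*3, 4*2, 5*1) = 9
P[7] = max(1*9, 2*6, 3*4, 4*3, 5*2, 6*1) = 12
P[8] = max(1*12, 2*9, 3*6, …, 6*2, 7*1) = 18
P[9] = max(1*18, 2*12, 3*9, …, 7*2, 8*1) = 27
P[10] = max(1*27, 2*18, 3*12, …, 8*2, 9*1) = 36
P[11] = max(1*36, 2*27, 3*18, …, 9*2, 10*1) = 54
One optimal split: 3 + 3 + 3 + 2; product 3*3*3*2 = 54.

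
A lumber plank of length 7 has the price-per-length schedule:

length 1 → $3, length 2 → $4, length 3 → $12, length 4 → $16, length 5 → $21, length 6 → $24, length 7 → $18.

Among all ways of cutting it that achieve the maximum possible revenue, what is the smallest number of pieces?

2

Consider every possible first cut. r[k] is the best of p[i]+r[k−i] over all sellable i≤k.
r[1] = 3
r[2] = 6  (first piece 1, then r[1]=3)
r[3] = 12
r[4] = 16
r[5] = 21
r[6] = 24  (first piece 1, then r[5]=21)
r[7] = 28  (first piece 3, then r[4]=16)
Maximum revenue is $28.
Now minimize piece count subject to staying optimal: for each k, pieces[k] = 1 + min over i with p[i]+r[k−i]=r[k] of pieces[k−i].
pieces[4] = 1
pieces[5] = 1
pieces[6] = 1
pieces[7] = 2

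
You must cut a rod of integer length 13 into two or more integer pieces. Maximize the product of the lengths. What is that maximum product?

Fill f[k] for k=2..13: at each k try every first piece i and multiply by the better of (k−i) uncut or f[k−i].
f[2] = 1·max(1,0) = 1·1 = 1
f[3] = max(1·2, 2·1) = 2
f[4] = max(1·3, 2·2, 3·1) = 4
f[5] = max(1·4, 2·3, 3·2, 4·1) = 6
f[6] = max(1·6, 2·4, 3·3, 4·2, 5·1) = 9
f[7] = max(1·9, 2·6, 3·4, 4·3, 5·2, 6·1) = 12
f[8] = max(1·12, 2·9, 3·6, …, 6·2, 7·1) = 18
f[9] = max(1·18, 2·12, 3·9, …, 7·2, 8·1) = 27
f[10] = max(1·27, 2·18, 3·12, …, 8·2, 9·1) = 36
f[11] = max(1·36, 2·27, 3·18, …, 9·2, 10·1) = 54
f[12] = max(1·54, 2·36, 3·27, …, 10·2, 11·1) = 81
f[13] = max(1·81, 2·54, 3·36, …, 11·2, 12·1) = 108
One optimal split: 3 + 3 + 3 + 2 + 2; product 3·3·3·2·2 = 108.

108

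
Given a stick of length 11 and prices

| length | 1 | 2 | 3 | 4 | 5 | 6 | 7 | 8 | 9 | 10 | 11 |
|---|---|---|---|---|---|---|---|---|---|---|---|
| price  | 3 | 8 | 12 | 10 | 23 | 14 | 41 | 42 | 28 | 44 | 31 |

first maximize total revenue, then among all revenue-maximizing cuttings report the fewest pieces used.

3

Build r[k] bottom-up: r[k] = max over allowed piece i of (p[i] + r[k−i]).
r[1] = 3
r[2] = max(3+3, 8+0) = 8
r[3] = max(3+8, 8+3, 12+0) = 12
r[4] = max(3+12, 8+8, 12+3, 10+0) = 16
r[5] = max(3+16, 8+12, 12+8, 10+3, 23+0) = 23
r[6] = max(3+23, 8+16, 12+12, 10+8, 23+3, 14+0) = 26
r[7] = max(3+26, 8+23, 12+16, …, 14+3, 41+0) = 41
r[8] = max(3+41, 8+26, 12+23, …, 41+3, 42+0) = 44
r[9] = max(3+44, 8+41, 12+26, …, 42+3, 28+0) = 49
r[10] = max(3+49, 8+44, 12+41, …, 28+3, 44+0) = 53
r[11] = max(3+53, 8+49, 12+44, …, 44+3, 31+0) = 57
Maximum revenue is €57.
Now minimize piece count subject to staying optimal: for each k, pieces[k] = 1 + min over i with p[i]+r[k−i]=r[k] of pieces[k−i].
pieces[8] = 2
pieces[9] = 2
pieces[10] = 2
pieces[11] = 3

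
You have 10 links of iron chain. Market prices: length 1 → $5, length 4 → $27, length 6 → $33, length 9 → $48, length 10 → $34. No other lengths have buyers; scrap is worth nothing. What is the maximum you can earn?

64

Consider every possible first cut. f[k] is the best of p[i]+f[k−i] over all sellable i≤k.
f[1] = 5
f[2] = 10  (first piece 1, then f[1]=5)
f[3] = 15  (first piece 1, then f[2]=10)
f[4] = max(5+15, 27+0) = 27
f[5] = max(5+27, 27+5) = 32
f[6] = max(5+32, 27+10, 33+0) = 37
f[7] = max(5+37, 27+15, 33+5) = 42
f[8] = max(5+42, 27+27, 33+10) = 54
f[9] = max(5+54, 27+32, 33+15, 48+0) = 59
f[10] = max(5+59, 27+37, 33+27, 48+5, 34+0) = 64
One optimal cutting: 4 + 4 + 1 + 1 → $64.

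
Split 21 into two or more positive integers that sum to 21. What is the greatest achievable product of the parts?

2187

Let P[k] be the best product for length k (with at least one cut). For each first piece i, the rest contributes max(k−i, P[k−i]).
P[2] = 1×max(1,0) = 1×1 = 1
P[3] = 1×max(2,1) = 1×2 = 2
P[4] = 2×max(2,1) = 2×2 = 4
P[5] = 2×max(3,2) = 2×3 = 6
P[6] = 3×max(3,2) = 3×3 = 9
P[7] = 2×max(5,6) = 2×6 = 12
P[8] = 2×max(6,9) = 2×9 = 18
P[9] = 3×max(6,9) = 3×9 = 27
P[10] = 2×max(8,18) = 2×18 = 36
P[11] = 2×max(9,27) = 2×27 = 54
P[12] = 3×max(9,27) = 3×27 = 81
P[13] = 2×max(11,54) = 2×54 = 108
P[14] = 2×max(12,81) = 2×81 = 162
P[15] = 3×max(12,81) = 3×81 = 243
P[16] = 2×max(14,162) = 2×162 = 324
P[17] = 2×max(15,243) = 2×243 = 486
P[18] = 3×max(15,243) = 3×243 = 729
P[19] = 2×max(17,486) = 2×486 = 972
P[20] = 2×max(18,729) = 2×729 = 1458
P[21] = 3×max(18,729) = 3×729 = 2187
One optimal split: 3 + 3 + 3 + 3 + 3 + 3 + 3; product 3×3×3×3×3×3×3 = 2187.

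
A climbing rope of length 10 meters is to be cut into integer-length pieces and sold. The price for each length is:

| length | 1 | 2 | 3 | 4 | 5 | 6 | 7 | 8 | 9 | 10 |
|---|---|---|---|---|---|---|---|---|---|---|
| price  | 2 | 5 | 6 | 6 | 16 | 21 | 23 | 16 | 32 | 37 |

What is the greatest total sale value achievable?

37

Let r[k] be the best obtainable value from length k. For each k, try every first piece i and keep the best of price[i] + r[k−i].
r[1] = 2
r[2] = 5
r[3] = 7  (first piece 1, then r[2]=5)
r[4] = 10  (first piece 2, then r[2]=5)
r[5] = 16
r[6] = 21
r[7] = 23  (first piece 1, then r[6]=21)
r[8] = 26  (first piece 2, then r[6]=21)
r[9] = 32
r[10] = 37
Best is to sell the whole 10-meter piece uncut for €37.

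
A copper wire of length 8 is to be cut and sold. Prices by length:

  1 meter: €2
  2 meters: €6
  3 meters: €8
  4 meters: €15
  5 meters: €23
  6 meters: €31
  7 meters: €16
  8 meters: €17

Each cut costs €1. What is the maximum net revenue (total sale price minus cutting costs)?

36

Build net[k] bottom-up: net[k] = max over allowed piece i of (p[i] + net[k−i]) − 1 per cut.
net[1] = 2
net[2] = 6
net[3] = 8
net[4] = 15
net[5] = 23
net[6] = 31
net[7] = 32  (first piece 1, then net[6]=31)
net[8] = 36  (first piece 2, then net[6]=31)
One optimal plan: pieces 6 + 2 (1 cut) → €37 − €1 = €36.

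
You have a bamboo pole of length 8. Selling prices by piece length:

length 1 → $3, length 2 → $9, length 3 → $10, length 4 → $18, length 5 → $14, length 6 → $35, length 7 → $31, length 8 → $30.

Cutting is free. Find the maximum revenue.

Consider every possible first cut. v[k] is the best of p[i]+v[k−i] over all sellable i≤k.
v[1] = 3
v[2] = max(3+3, 9+0) = 9
v[3] = max(3+9, 9+3, 10+0) = 12
v[4] = max(3+12, 9+9, 10+3, 18+0) = 18
v[5] = max(3+18, 9+12, 10+9, 18+3, 14+0) = 21
v[6] = max(3+21, 9+18, 10+12, 18+9, 14+3, 35+0) = 35
v[7] = max(3+35, 9+21, 10+18, …, 35+3, 31+0) = 38
v[8] = max(3+38, 9+35, 10+21, …, 31+3, 30+0) = 44
One optimal cutting: 6 + 2 → $35 + $9 = $44.

44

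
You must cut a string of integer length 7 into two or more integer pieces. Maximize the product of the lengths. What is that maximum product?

Let P[k] be the best product for length k (with at least one cut). For each first piece i, the rest contributes max(k−i, P[k−i]).
P[2] = 1*max(1,0) = 1*1 = 1
P[3] = max(1*2, 2*1) = 2
P[4] = max(1*3, 2*2, 3*1) = 4
P[5] = max(1*4, 2*3, 3*2, 4*1) = 6
P[6] = max(1*6, 2*4, 3*3, 4*2, 5*1) = 9
P[7] = max(1*9, 2*6, 3*4, 4*3, 5*2, 6*1) = 12
One optimal split: 3 + 2 + 2; product 3*2*2 = 12.

12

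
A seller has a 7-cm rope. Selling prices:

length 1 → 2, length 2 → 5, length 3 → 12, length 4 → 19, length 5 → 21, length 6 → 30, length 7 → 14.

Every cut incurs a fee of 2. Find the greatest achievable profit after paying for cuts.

Consider every possible first cut. r[k] is the best of p[i]+r[k−i] over all sellable i≤k, charging 2 whenever i<k.
r[1] = 2
r[2] = max(2+2-2, 5+0) = 5
r[3] = max(2+5-2, 5+2-2, 12+0) = 12
r[4] = max(2+12-2, 5+5-2, 12+2-2, 19+0) = 19
r[5] = max(2+19-2, 5+12-2, 12+5-2, 19+2-2, 21+0) = 21
r[6] = max(2+21-2, 5+19-2, 12+12-2, 19+5-2, 21+2-2, 30+0) = 30
r[7] = max(2+30-2, 5+21-2, 12+19-2, …, 30+2-2, 14+0) = 30
One optimal plan: pieces 6 + 1 (1 cut) → 32 − 2 = 30.

30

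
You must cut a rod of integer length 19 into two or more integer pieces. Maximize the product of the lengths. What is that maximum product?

Fill g[k] for k=2..19: at each k try every first piece i and multiply by the better of (k−i) uncut or g[k−i].
g[2] = 1*max(1,0) = 1*1 = 1
g[3] = max(1*2, 2*1) = 2
g[4] = max(1*3, 2*2, 3*1) = 4
g[5] = max(1*4, 2*3, 3*2, 4*1) = 6
g[6] = max(1*6, 2*4, 3*3, 4*2, 5*1) = 9
g[7] = max(1*9, 2*6, 3*4, 4*3, 5*2, 6*1) = 12
g[8] = max(1*12, 2*9, 3*6, …, 6*2, 7*1) = 18
g[9] = max(1*18, 2*12, 3*9, …, 7*2, 8*1) = 27
g[10] = max(1*27, 2*18, 3*12, …, 8*2, 9*1) = 36
g[11] = max(1*36, 2*27, 3*18, …, 9*2, 10*1) = 54
g[12] = max(1*54, 2*36, 3*27, …, 10*2, 11*1) = 81
g[13] = max(1*81, 2*54, 3*36, …, 11*2, 12*1) = 108
g[14] = max(1*108, 2*81, 3*54, …, 12*2, 13*1) = 162
g[15] = max(1*162, 2*108, 3*81, …, 13*2, 14*1) = 243
g[16] = max(1*243, 2*162, 3*108, …, 14*2, 15*1) = 324
g[17] = max(1*324, 2*243, 3*162, …, 15*2, 16*1) = 486
g[18] = max(1*486, 2*324, 3*243, …, 16*2, 17*1) = 729
g[19] = max(1*729, 2*486, 3*324, …, 17*2, 18*1) = 972
One optimal split: 3 + 3 + 3 + 3 + 3 + 2 + 2; product 3*3*3*3*3*2*2 = 972.

972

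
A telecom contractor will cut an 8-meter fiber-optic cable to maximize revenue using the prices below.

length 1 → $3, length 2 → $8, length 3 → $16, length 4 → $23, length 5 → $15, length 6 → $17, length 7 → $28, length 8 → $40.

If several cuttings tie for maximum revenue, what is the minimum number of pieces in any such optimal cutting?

2

Consider every possible first cut. r[k] is the best of p[i]+r[k−i] over all sellable i≤k.
r[1] = 3
r[2] = 8
r[3] = 16
r[4] = 23
r[5] = 26  (first piece 1, then r[4]=23)
r[6] = 32  (first piece 3, then r[3]=16)
r[7] = 39  (first piece 3, then r[4]=23)
r[8] = 46  (first piece 4, then r[4]=23)
Maximum revenue is $46.
Now minimize piece count subject to staying optimal: for each k, pieces[k] = 1 + min over i with p[i]+r[k−i]=r[k] of pieces[k−i].
pieces[5] = 2
pieces[6] = 2
pieces[7] = 2
pieces[8] = 2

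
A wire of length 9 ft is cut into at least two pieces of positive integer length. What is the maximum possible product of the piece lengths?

Fill m[k] for k=2..9: at each k try every first piece i and multiply by the better of (k−i) uncut or m[k−i].
Small cases: m[2]=1.
m[3] = max(1×2, 2×1) = 2
m[4] = max(1×3, 2×2, 3×1) = 4
m[5] = max(1×4, 2×3, 3×2, 4×1) = 6
m[6] = max(1×6, 2×4, 3×3, 4×2, 5×1) = 9
m[7] = max(1×9, 2×6, 3×4, 4×3, 5×2, 6×1) = 12
m[8] = max(1×12, 2×9, 3×6, …, 6×2, 7×1) = 18
m[9] = max(1×18, 2×12, 3×9, …, 7×2, 8×1) = 27
One optimal split: 3 + 3 + 3; product 3×3×3 = 27.

27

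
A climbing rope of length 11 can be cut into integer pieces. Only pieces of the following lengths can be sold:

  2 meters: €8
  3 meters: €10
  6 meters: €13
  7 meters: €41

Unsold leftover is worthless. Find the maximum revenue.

Let best[k] be the best obtainable value from length k. For each k, try every first piece i and keep the best of price[i] + best[k−i].
best[1] = 0
best[2] = 8
best[3] = max(8+0, 10+0) = 10
best[4] = max(8+8, 10+0) = 16
best[5] = max(8+10, 10+8) = 18
best[6] = max(8+16, 10+10, 13+0) = 24
best[7] = max(8+18, 10+16, 13+0, 41+0) = 41
best[8] = max(8+24, 10+18, 13+8, 41+0) = 41
best[9] = max(8+41, 10+24, 13+10, 41+8) = 49
best[10] = max(8+41, 10+41, 13+16, 41+10) = 51
best[11] = max(8+49, 10+41, 13+18, 41+16) = 57
One optimal cutting: 7 + 2 + 2 → €57.

57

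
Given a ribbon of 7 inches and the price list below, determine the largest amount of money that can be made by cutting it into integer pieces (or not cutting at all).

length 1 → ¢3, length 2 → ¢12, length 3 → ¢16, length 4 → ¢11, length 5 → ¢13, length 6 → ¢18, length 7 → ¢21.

40

Let R[k] be the best obtainable value from length k. For each k, try every first piece i and keep the best of price[i] + R[k−i].
R[1] = 3
R[2] = max(3+3, 12+0) = 12
R[3] = max(3+12, 12+3, 16+0) = 16
R[4] = max(3+16, 12+12, 16+3, 11+0) = 24
R[5] = max(3+24, 12+16, 16+12, 11+3, 13+0) = 28
R[6] = max(3+28, 12+24, 16+16, 11+12, 13+3, 18+0) = 36
R[7] = max(3+36, 12+28, 16+24, …, 18+3, 21+0) = 40
One optimal cutting: 3 + 2 + 2 → ¢16 + ¢12 + ¢12 = ¢40.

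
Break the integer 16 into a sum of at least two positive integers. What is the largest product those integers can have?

324

Let g[k] be the best product for length k (with at least one cut). For each first piece i, the rest contributes max(k−i, g[k−i]).
g[2] = 1×max(1,0) = 1×1 = 1
g[3] = 1×max(2,1) = 1×2 = 2
g[4] = 2×max(2,1) = 2×2 = 4
g[5] = 2×max(3,2) = 2×3 = 6
g[6] = 3×max(3,2) = 3×3 = 9
g[7] = 2×max(5,6) = 2×6 = 12
g[8] = 2×max(6,9) = 2×9 = 18
g[9] = 3×max(6,9) = 3×9 = 27
g[10] = 2×max(8,18) = 2×18 = 36
g[11] = 2×max(9,27) = 2×27 = 54
g[12] = 3×max(9,27) = 3×27 = 81
g[13] = 2×max(11,54) = 2×54 = 108
g[14] = 2×max(12,81) = 2×81 = 162
g[15] = 3×max(12,81) = 3×81 = 243
g[16] = 2×max(14,162) = 2×162 = 324
One optimal split: 3 + 3 + 3 + 3 + 2 + 2; product 3×3×3×3×2×2 = 324.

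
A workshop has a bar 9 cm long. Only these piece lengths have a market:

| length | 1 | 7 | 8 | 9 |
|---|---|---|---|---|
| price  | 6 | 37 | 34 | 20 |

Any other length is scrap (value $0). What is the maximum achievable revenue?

Build r[k] bottom-up: r[k] = max over allowed piece i of (p[i] + r[k−i]).
r[1] = 6
r[2] = 12  (first piece 1, then r[1]=6)
r[3] = 18  (first piece 1, then r[2]=12)
r[4] = 24  (first piece 1, then r[3]=18)
r[5] = 30  (first piece 1, then r[4]=24)
r[6] = 36  (first piece 1, then r[5]=30)
r[7] = max(6+36, 37+0) = 42
r[8] = max(6+42, 37+6, 34+0) = 48
r[9] = max(6+48, 37+12, 34+6, 20+0) = 54
One optimal cutting: 1 + 1 + 1 + 1 + 1 + 1 + 1 + 1 + 1 → $54.

54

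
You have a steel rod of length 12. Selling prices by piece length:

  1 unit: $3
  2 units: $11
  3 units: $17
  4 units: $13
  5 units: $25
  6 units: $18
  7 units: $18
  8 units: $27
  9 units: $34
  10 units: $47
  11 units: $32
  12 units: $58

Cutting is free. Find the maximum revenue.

68

Build r[k] bottom-up: r[k] = max over allowed piece i of (p[i] + r[k−i]).
r[1] = 3
r[2] = max(3+3, 11+0) = 11
r[3] = max(3+11, 11+3, 17+0) = 17
r[4] = max(3+17, 11+11, 17+3, 13+0) = 22
r[5] = max(3+22, 11+17, 17+11, 13+3, 25+0) = 28
r[6] = max(3+28, 11+22, 17+17, 13+11, 25+3, 18+0) = 34
r[7] = max(3+34, 11+28, 17+22, …, 18+3, 18+0) = 39
r[8] = max(3+39, 11+34, 17+28, …, 18+3, 27+0) = 45
r[9] = max(3+45, 11+39, 17+34, …, 27+3, 34+0) = 51
r[10] = max(3+51, 11+45, 17+39, …, 34+3, 47+0) = 56
r[11] = max(3+56, 11+51, 17+45, …, 47+3, 32+0) = 62
r[12] = max(3+62, 11+56, 17+51, …, 32+3, 58+0) = 68
One optimal cutting: 3 + 3 + 3 + 3 → $17 + $17 + $17 + $17 = $68.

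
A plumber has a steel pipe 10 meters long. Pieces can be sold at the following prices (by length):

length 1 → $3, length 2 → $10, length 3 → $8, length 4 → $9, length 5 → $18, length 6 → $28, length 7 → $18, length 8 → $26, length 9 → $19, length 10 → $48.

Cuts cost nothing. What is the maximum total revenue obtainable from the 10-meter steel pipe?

50

Consider every possible first cut. v[k] is the best of p[i]+v[k−i] over all sellable i≤k.
v[1] = 3
v[2] = 10
v[3] = 13  (first piece 1, then v[2]=10)
v[4] = 20  (first piece 2, then v[2]=10)
v[5] = 23  (first piece 1, then v[4]=20)
v[6] = 30  (first piece 2, then v[4]=20)
v[7] = 33  (first piece 1, then v[6]=30)
v[8] = 40  (first piece 2, then v[6]=30)
v[9] = 43  (first piece 1, then v[8]=40)
v[10] = 50  (first piece 2, then v[8]=40)
One optimal cutting: 2 + 2 + 2 + 2 + 2 → $10 + $10 + $10 + $10 + $10 = $50.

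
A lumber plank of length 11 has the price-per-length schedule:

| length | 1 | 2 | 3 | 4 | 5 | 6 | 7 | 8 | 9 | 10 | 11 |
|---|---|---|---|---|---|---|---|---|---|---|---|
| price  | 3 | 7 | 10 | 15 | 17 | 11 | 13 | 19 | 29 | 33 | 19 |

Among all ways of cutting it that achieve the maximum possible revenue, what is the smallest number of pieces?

3

Consider every possible first cut. r[k] is the best of p[i]+r[k−i] over all sellable i≤k.
r[1] = 3
r[2] = max(3+3, 7+0) = 7
r[3] = max(3+7, 7+3, 10+0) = 10
r[4] = max(3+10, 7+7, 10+3, 15+0) = 15
r[5] = max(3+15, 7+10, 10+7, 15+3, 17+0) = 18
r[6] = max(3+18, 7+15, 10+10, 15+7, 17+3, 11+0) = 22
r[7] = max(3+22, 7+18, 10+15, …, 11+3, 13+0) = 25
r[8] = max(3+25, 7+22, 10+18, …, 13+3, 19+0) = 30
r[9] = max(3+30, 7+25, 10+22, …, 19+3, 29+0) = 33
r[10] = max(3+33, 7+30, 10+25, …, 29+3, 33+0) = 37
r[11] = max(3+37, 7+33, 10+30, …, 33+3, 19+0) = 40
Maximum revenue is $40.
Now minimize piece count subject to staying optimal: for each k, pieces[k] = 1 + min over i with p[i]+r[k−i]=r[k] of pieces[k−i].
pieces[8] = 2
pieces[9] = 3
pieces[10] = 3
pieces[11] = 3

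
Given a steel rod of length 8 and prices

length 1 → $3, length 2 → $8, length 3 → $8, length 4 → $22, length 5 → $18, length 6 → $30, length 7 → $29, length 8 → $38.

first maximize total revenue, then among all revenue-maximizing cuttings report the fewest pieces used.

2

Build r[k] bottom-up: r[k] = max over allowed piece i of (p[i] + r[k−i]).
r[1] = 3
r[2] = 8
r[3] = 11  (first piece 1, then r[2]=8)
r[4] = 22
r[5] = 25  (first piece 1, then r[4]=22)
r[6] = 30  (first piece 2, then r[4]=22)
r[7] = 33  (first piece 1, then r[6]=30)
r[8] = 44  (first piece 4, then r[4]=22)
Maximum revenue is $44.
Now minimize piece count subject to staying optimal: for each k, pieces[k] = 1 + min over i with p[i]+r[k−i]=r[k] of pieces[k−i].
pieces[5] = 2
pieces[6] = 1
pieces[7] = 2
pieces[8] = 2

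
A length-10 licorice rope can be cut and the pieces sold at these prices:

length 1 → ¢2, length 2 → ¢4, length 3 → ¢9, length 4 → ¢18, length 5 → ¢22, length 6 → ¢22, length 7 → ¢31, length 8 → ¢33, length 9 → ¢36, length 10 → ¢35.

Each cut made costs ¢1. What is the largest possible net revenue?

43

Consider every possible first cut. r[k] is the best of p[i]+r[k−i] over all sellable i≤k, charging 1 whenever i<k.
r[1] = 2
r[2] = max(2+2-1, 4+0) = 4
r[3] = max(2+4-1, 4+2-1, 9+0) = 9
r[4] = max(2+9-1, 4+4-1, 9+2-1, 18+0) = 18
r[5] = max(2+18-1, 4+9-1, 9+4-1, 18+2-1, 22+0) = 22
r[6] = max(2+22-1, 4+18-1, 9+9-1, 18+4-1, 22+2-1, 22+0) = 23
r[7] = max(2+23-1, 4+22-1, 9+18-1, …, 22+2-1, 31+0) = 31
r[8] = max(2+31-1, 4+23-1, 9+22-1, …, 31+2-1, 33+0) = 35
r[9] = max(2+35-1, 4+31-1, 9+23-1, …, 33+2-1, 36+0) = 39
r[10] = max(2+39-1, 4+35-1, 9+31-1, …, 36+2-1, 35+0) = 43
One optimal plan: pieces 5 + 5 (1 cut) → ¢44 − ¢1 = ¢43.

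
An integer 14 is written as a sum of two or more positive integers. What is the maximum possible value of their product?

Let prod[k] be the best product for length k (with at least one cut). For each first piece i, the rest contributes max(k−i, prod[k−i]).
prod[2] = 1·max(1,0) = 1·1 = 1
prod[3] = 1·max(2,1) = 1·2 = 2
prod[4] = 2·max(2,1) = 2·2 = 4
prod[5] = 2·max(3,2) = 2·3 = 6
prod[6] = 3·max(3,2) = 3·3 = 9
prod[7] = 2·max(5,6) = 2·6 = 12
prod[8] = 2·max(6,9) = 2·9 = 18
prod[9] = 3·max(6,9) = 3·9 = 27
prod[10] = 2·max(8,18) = 2·18 = 36
prod[11] = 2·max(9,27) = 2·27 = 54
prod[12] = 3·max(9,27) = 3·27 = 81
prod[13] = 2·max(11,54) = 2·54 = 108
prod[14] = 2·max(12,81) = 2·81 = 162
One optimal split: 3 + 3 + 3 + 3 + 2; product 3·3·3·3·2 = 162.

162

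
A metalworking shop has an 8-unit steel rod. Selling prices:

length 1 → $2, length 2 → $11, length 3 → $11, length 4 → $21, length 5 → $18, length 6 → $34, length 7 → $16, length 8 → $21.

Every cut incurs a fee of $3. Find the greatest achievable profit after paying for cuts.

42

Consider every possible first cut. r[k] is the best of p[i]+r[k−i] over all sellable i≤k, charging 3 whenever i<k.
r[1] = 2
r[2] = 11
r[3] = 11
r[4] = 21
r[5] = 20  (first piece 1, then r[4]=21)
r[6] = 34
r[7] = 33  (first piece 1, then r[6]=34)
r[8] = 42  (first piece 2, then r[6]=34)
One optimal plan: pieces 6 + 2 (1 cut) → $45 − $3 = $42.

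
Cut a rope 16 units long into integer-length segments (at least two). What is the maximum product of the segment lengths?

Let prod[k] be the best product for length k (with at least one cut). For each first piece i, the rest contributes max(k−i, prod[k−i]).
Small cases: prod[2]=1, prod[3]=2, prod[4]=4, prod[5]=6, prod[6]=9, prod[7]=12, prod[8]=18, prod[9]=27, prod[10]=36, prod[11]=54.
prod[12] = max(1·54, 2·36, 3·27, …, 10·2, 11·1) = 81
prod[13] = max(1·81, 2·54, 3·36, …, 11·2, 12·1) = 108
prod[14] = max(1·108, 2·81, 3·54, …, 12·2, 13·1) = 162
prod[15] = max(1·162, 2·108, 3·81, …, 13·2, 14·1) = 243
prod[16] = max(1·243, 2·162, 3·108, …, 14·2, 15·1) = 324
One optimal split: 3 + 3 + 3 + 3 + 2 + 2; product 3·3·3·3·2·2 = 324.

324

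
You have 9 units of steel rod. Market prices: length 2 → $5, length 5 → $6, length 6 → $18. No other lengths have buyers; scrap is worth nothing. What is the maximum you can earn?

Consider every possible first cut. r[k] is the best of p[i]+r[k−i] over all sellable i≤k.
r[1] = 0
r[2] = 5
r[3] = 5
r[4] = 10  (first piece 2, then r[2]=5)
r[5] = 10
r[6] = 18
r[7] = 18
r[8] = 23  (first piece 2, then r[6]=18)
r[9] = 23
One optimal cutting: pieces 6 + 2 with 1 unit of scrap → $23.

23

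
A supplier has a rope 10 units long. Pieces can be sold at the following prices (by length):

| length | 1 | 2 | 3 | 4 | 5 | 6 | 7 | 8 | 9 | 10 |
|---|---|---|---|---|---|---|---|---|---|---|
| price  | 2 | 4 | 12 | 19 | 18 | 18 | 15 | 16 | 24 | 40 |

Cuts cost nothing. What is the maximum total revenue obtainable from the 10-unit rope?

Let v[k] be the best obtainable value from length k. For each k, try every first piece i and keep the best of price[i] + v[k−i].
v[1] = 2
v[2] = max(2+2, 4+0) = 4
v[3] = max(2+4, 4+2, 12+0) = 12
v[4] = max(2+12, 4+4, 12+2, 19+0) = 19
v[5] = max(2+19, 4+12, 12+4, 19+2, 18+0) = 21
v[6] = max(2+21, 4+19, 12+12, 19+4, 18+2, 18+0) = 24
v[7] = max(2+24, 4+21, 12+19, …, 18+2, 15+0) = 31
v[8] = max(2+31, 4+24, 12+21, …, 15+2, 16+0) = 38
v[9] = max(2+38, 4+31, 12+24, …, 16+2, 24+0) = 40
v[10] = max(2+40, 4+38, 12+31, …, 24+2, 40+0) = 43
One optimal cutting: 4 + 3 + 3 → 19 + 12 + 12 = 43.

43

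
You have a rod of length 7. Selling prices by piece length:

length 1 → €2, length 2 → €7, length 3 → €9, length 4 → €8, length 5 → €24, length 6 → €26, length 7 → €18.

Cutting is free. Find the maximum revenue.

31

Consider every possible first cut. R[k] is the best of p[i]+R[k−i] over all sellable i≤k.
R[1] = 2
R[2] = max(2+2, 7+0) = 7
R[3] = max(2+7, 7+2, 9+0) = 9
R[4] = max(2+9, 7+7, 9+2, 8+0) = 14
R[5] = max(2+14, 7+9, 9+7, 8+2, 24+0) = 24
R[6] = max(2+24, 7+14, 9+9, 8+7, 24+2, 26+0) = 26
R[7] = max(2+26, 7+24, 9+14, …, 26+2, 18+0) = 31
One optimal cutting: 5 + 2 → €24 + €7 = €31.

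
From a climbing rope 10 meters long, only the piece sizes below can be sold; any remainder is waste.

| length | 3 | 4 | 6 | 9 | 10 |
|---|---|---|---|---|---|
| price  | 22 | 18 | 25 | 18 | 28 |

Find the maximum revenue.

Let best[k] be the best obtainable value from length k. For each k, try every first piece i and keep the best of price[i] + best[k−i].
best[1] = 0
best[2] = 0
best[3] = 22
best[4] = 22
best[5] = 22
best[6] = 44  (first piece 3, then best[3]=22)
best[7] = 44
best[8] = 44
best[9] = 66  (first piece 3, then best[6]=44)
best[10] = 66
One optimal cutting: pieces 3 + 3 + 3 with 1 meter of scrap → €66.

66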